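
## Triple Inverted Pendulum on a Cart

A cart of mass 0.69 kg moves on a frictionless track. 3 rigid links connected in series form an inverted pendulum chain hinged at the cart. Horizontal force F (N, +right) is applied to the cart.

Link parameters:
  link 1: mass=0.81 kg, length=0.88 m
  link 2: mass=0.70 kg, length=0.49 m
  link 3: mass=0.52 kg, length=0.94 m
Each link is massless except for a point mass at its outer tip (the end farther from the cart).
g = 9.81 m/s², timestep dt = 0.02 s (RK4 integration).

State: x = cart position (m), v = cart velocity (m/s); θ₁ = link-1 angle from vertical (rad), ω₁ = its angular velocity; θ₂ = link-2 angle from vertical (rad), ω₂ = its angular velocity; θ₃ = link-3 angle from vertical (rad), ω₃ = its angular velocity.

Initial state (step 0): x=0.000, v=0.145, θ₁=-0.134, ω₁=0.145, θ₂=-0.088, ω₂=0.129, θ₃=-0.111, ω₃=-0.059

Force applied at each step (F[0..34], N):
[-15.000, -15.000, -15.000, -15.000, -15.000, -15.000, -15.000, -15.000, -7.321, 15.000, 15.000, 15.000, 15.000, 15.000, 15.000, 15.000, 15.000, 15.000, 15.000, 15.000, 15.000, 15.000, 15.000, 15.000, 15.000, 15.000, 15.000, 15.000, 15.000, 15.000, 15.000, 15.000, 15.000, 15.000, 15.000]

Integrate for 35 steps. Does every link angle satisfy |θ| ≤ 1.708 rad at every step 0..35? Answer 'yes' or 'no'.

apply F[0]=-15.000 → step 1: x=-0.001, v=-0.199, θ₁=-0.128, ω₁=0.485, θ₂=-0.085, ω₂=0.192, θ₃=-0.112, ω₃=-0.070
apply F[1]=-15.000 → step 2: x=-0.008, v=-0.552, θ₁=-0.115, ω₁=0.840, θ₂=-0.080, ω₂=0.249, θ₃=-0.114, ω₃=-0.083
apply F[2]=-15.000 → step 3: x=-0.023, v=-0.920, θ₁=-0.094, ω₁=1.224, θ₂=-0.075, ω₂=0.290, θ₃=-0.116, ω₃=-0.097
apply F[3]=-15.000 → step 4: x=-0.045, v=-1.310, θ₁=-0.065, ω₁=1.645, θ₂=-0.069, ω₂=0.312, θ₃=-0.118, ω₃=-0.113
apply F[4]=-15.000 → step 5: x=-0.075, v=-1.723, θ₁=-0.028, ω₁=2.108, θ₂=-0.063, ω₂=0.310, θ₃=-0.120, ω₃=-0.128
apply F[5]=-15.000 → step 6: x=-0.114, v=-2.156, θ₁=0.019, ω₁=2.607, θ₂=-0.057, ω₂=0.293, θ₃=-0.123, ω₃=-0.139
apply F[6]=-15.000 → step 7: x=-0.162, v=-2.594, θ₁=0.077, ω₁=3.119, θ₂=-0.051, ω₂=0.282, θ₃=-0.126, ω₃=-0.143
apply F[7]=-15.000 → step 8: x=-0.218, v=-3.012, θ₁=0.144, ω₁=3.602, θ₂=-0.045, ω₂=0.317, θ₃=-0.128, ω₃=-0.136
apply F[8]=-7.321 → step 9: x=-0.280, v=-3.184, θ₁=0.218, ω₁=3.806, θ₂=-0.038, ω₂=0.392, θ₃=-0.131, ω₃=-0.124
apply F[9]=+15.000 → step 10: x=-0.339, v=-2.788, θ₁=0.290, ω₁=3.451, θ₂=-0.031, ω₂=0.324, θ₃=-0.134, ω₃=-0.133
apply F[10]=+15.000 → step 11: x=-0.391, v=-2.436, θ₁=0.357, ω₁=3.191, θ₂=-0.026, ω₂=0.181, θ₃=-0.136, ω₃=-0.149
apply F[11]=+15.000 → step 12: x=-0.437, v=-2.119, θ₁=0.419, ω₁=3.008, θ₂=-0.024, ω₂=-0.020, θ₃=-0.140, ω₃=-0.169
apply F[12]=+15.000 → step 13: x=-0.476, v=-1.829, θ₁=0.477, ω₁=2.886, θ₂=-0.027, ω₂=-0.267, θ₃=-0.143, ω₃=-0.191
apply F[13]=+15.000 → step 14: x=-0.510, v=-1.557, θ₁=0.534, ω₁=2.809, θ₂=-0.035, ω₂=-0.549, θ₃=-0.147, ω₃=-0.211
apply F[14]=+15.000 → step 15: x=-0.539, v=-1.297, θ₁=0.590, ω₁=2.764, θ₂=-0.049, ω₂=-0.857, θ₃=-0.152, ω₃=-0.229
apply F[15]=+15.000 → step 16: x=-0.562, v=-1.043, θ₁=0.645, ω₁=2.741, θ₂=-0.069, ω₂=-1.185, θ₃=-0.156, ω₃=-0.243
apply F[16]=+15.000 → step 17: x=-0.580, v=-0.791, θ₁=0.700, ω₁=2.733, θ₂=-0.096, ω₂=-1.527, θ₃=-0.161, ω₃=-0.252
apply F[17]=+15.000 → step 18: x=-0.594, v=-0.539, θ₁=0.754, ω₁=2.731, θ₂=-0.130, ω₂=-1.879, θ₃=-0.166, ω₃=-0.257
apply F[18]=+15.000 → step 19: x=-0.602, v=-0.285, θ₁=0.809, ω₁=2.732, θ₂=-0.171, ω₂=-2.236, θ₃=-0.172, ω₃=-0.259
apply F[19]=+15.000 → step 20: x=-0.605, v=-0.028, θ₁=0.864, ω₁=2.730, θ₂=-0.220, ω₂=-2.595, θ₃=-0.177, ω₃=-0.258
apply F[20]=+15.000 → step 21: x=-0.603, v=0.229, θ₁=0.918, ω₁=2.722, θ₂=-0.275, ω₂=-2.955, θ₃=-0.182, ω₃=-0.258
apply F[21]=+15.000 → step 22: x=-0.596, v=0.486, θ₁=0.972, ω₁=2.707, θ₂=-0.338, ω₂=-3.313, θ₃=-0.187, ω₃=-0.261
apply F[22]=+15.000 → step 23: x=-0.584, v=0.741, θ₁=1.026, ω₁=2.683, θ₂=-0.408, ω₂=-3.669, θ₃=-0.192, ω₃=-0.273
apply F[23]=+15.000 → step 24: x=-0.566, v=0.989, θ₁=1.080, ω₁=2.648, θ₂=-0.485, ω₂=-4.021, θ₃=-0.198, ω₃=-0.297
apply F[24]=+15.000 → step 25: x=-0.544, v=1.228, θ₁=1.132, ω₁=2.604, θ₂=-0.569, ω₂=-4.368, θ₃=-0.204, ω₃=-0.339
apply F[25]=+15.000 → step 26: x=-0.517, v=1.453, θ₁=1.184, ω₁=2.551, θ₂=-0.659, ω₂=-4.707, θ₃=-0.212, ω₃=-0.407
apply F[26]=+15.000 → step 27: x=-0.486, v=1.659, θ₁=1.234, ω₁=2.493, θ₂=-0.757, ω₂=-5.033, θ₃=-0.221, ω₃=-0.507
apply F[27]=+15.000 → step 28: x=-0.451, v=1.841, θ₁=1.283, ω₁=2.436, θ₂=-0.861, ω₂=-5.339, θ₃=-0.232, ω₃=-0.647
apply F[28]=+15.000 → step 29: x=-0.413, v=1.998, θ₁=1.332, ω₁=2.388, θ₂=-0.970, ω₂=-5.613, θ₃=-0.247, ω₃=-0.832
apply F[29]=+15.000 → step 30: x=-0.371, v=2.126, θ₁=1.379, ω₁=2.361, θ₂=-1.085, ω₂=-5.840, θ₃=-0.266, ω₃=-1.067
apply F[30]=+15.000 → step 31: x=-0.328, v=2.230, θ₁=1.426, ω₁=2.370, θ₂=-1.203, ω₂=-5.999, θ₃=-0.290, ω₃=-1.350
apply F[31]=+15.000 → step 32: x=-0.282, v=2.315, θ₁=1.474, ω₁=2.428, θ₂=-1.324, ω₂=-6.069, θ₃=-0.320, ω₃=-1.673
apply F[32]=+15.000 → step 33: x=-0.235, v=2.396, θ₁=1.524, ω₁=2.549, θ₂=-1.445, ω₂=-6.036, θ₃=-0.357, ω₃=-2.022
apply F[33]=+15.000 → step 34: x=-0.186, v=2.490, θ₁=1.577, ω₁=2.739, θ₂=-1.565, ω₂=-5.892, θ₃=-0.401, ω₃=-2.375
apply F[34]=+15.000 → step 35: x=-0.136, v=2.615, θ₁=1.634, ω₁=2.994, θ₂=-1.680, ω₂=-5.648, θ₃=-0.452, ω₃=-2.708
Max |angle| over trajectory = 1.680 rad; bound = 1.708 → within bound.

Answer: yes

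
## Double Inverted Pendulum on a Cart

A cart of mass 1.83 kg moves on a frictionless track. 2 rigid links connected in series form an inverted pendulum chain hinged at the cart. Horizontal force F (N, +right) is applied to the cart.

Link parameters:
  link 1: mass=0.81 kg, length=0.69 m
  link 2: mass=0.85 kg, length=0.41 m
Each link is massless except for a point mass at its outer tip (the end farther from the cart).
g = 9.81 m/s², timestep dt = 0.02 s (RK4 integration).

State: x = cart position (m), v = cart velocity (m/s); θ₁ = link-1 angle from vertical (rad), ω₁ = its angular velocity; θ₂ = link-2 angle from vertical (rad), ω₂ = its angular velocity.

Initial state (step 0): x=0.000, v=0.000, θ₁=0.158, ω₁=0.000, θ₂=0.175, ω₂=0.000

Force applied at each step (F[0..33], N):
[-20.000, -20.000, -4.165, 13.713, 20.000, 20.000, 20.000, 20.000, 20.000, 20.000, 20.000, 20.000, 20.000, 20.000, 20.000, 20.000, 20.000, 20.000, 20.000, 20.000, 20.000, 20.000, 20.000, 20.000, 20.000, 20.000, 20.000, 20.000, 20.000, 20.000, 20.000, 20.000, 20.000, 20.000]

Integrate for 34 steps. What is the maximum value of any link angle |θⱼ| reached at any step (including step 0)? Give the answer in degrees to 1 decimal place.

Answer: 54.2°

Derivation:
apply F[0]=-20.000 → step 1: x=-0.002, v=-0.241, θ₁=0.162, ω₁=0.386, θ₂=0.175, ω₂=0.012
apply F[1]=-20.000 → step 2: x=-0.010, v=-0.482, θ₁=0.173, ω₁=0.776, θ₂=0.175, ω₂=0.018
apply F[2]=-4.165 → step 3: x=-0.020, v=-0.555, θ₁=0.191, ω₁=0.933, θ₂=0.176, ω₂=0.013
apply F[3]=+13.713 → step 4: x=-0.030, v=-0.442, θ₁=0.208, ω₁=0.836, θ₂=0.176, ω₂=-0.011
apply F[4]=+20.000 → step 5: x=-0.037, v=-0.266, θ₁=0.223, ω₁=0.662, θ₂=0.175, ω₂=-0.056
apply F[5]=+20.000 → step 6: x=-0.041, v=-0.094, θ₁=0.235, ω₁=0.502, θ₂=0.174, ω₂=-0.117
apply F[6]=+20.000 → step 7: x=-0.041, v=0.076, θ₁=0.243, ω₁=0.354, θ₂=0.170, ω₂=-0.193
apply F[7]=+20.000 → step 8: x=-0.038, v=0.244, θ₁=0.249, ω₁=0.214, θ₂=0.166, ω₂=-0.283
apply F[8]=+20.000 → step 9: x=-0.031, v=0.411, θ₁=0.252, ω₁=0.080, θ₂=0.159, ω₂=-0.383
apply F[9]=+20.000 → step 10: x=-0.021, v=0.578, θ₁=0.252, ω₁=-0.049, θ₂=0.150, ω₂=-0.494
apply F[10]=+20.000 → step 11: x=-0.008, v=0.745, θ₁=0.250, ω₁=-0.177, θ₂=0.139, ω₂=-0.615
apply F[11]=+20.000 → step 12: x=0.009, v=0.913, θ₁=0.245, ω₁=-0.305, θ₂=0.126, ω₂=-0.745
apply F[12]=+20.000 → step 13: x=0.029, v=1.083, θ₁=0.238, ω₁=-0.435, θ₂=0.109, ω₂=-0.882
apply F[13]=+20.000 → step 14: x=0.052, v=1.256, θ₁=0.228, ω₁=-0.570, θ₂=0.090, ω₂=-1.028
apply F[14]=+20.000 → step 15: x=0.079, v=1.432, θ₁=0.215, ω₁=-0.711, θ₂=0.068, ω₂=-1.180
apply F[15]=+20.000 → step 16: x=0.109, v=1.611, θ₁=0.199, ω₁=-0.862, θ₂=0.043, ω₂=-1.337
apply F[16]=+20.000 → step 17: x=0.143, v=1.795, θ₁=0.180, ω₁=-1.023, θ₂=0.015, ω₂=-1.498
apply F[17]=+20.000 → step 18: x=0.181, v=1.985, θ₁=0.158, ω₁=-1.199, θ₂=-0.017, ω₂=-1.661
apply F[18]=+20.000 → step 19: x=0.223, v=2.179, θ₁=0.132, ω₁=-1.392, θ₂=-0.052, ω₂=-1.822
apply F[19]=+20.000 → step 20: x=0.268, v=2.380, θ₁=0.102, ω₁=-1.606, θ₂=-0.090, ω₂=-1.978
apply F[20]=+20.000 → step 21: x=0.318, v=2.587, θ₁=0.068, ω₁=-1.842, θ₂=-0.131, ω₂=-2.123
apply F[21]=+20.000 → step 22: x=0.372, v=2.800, θ₁=0.029, ω₁=-2.104, θ₂=-0.175, ω₂=-2.250
apply F[22]=+20.000 → step 23: x=0.430, v=3.018, θ₁=-0.016, ω₁=-2.394, θ₂=-0.221, ω₂=-2.353
apply F[23]=+20.000 → step 24: x=0.493, v=3.239, θ₁=-0.067, ω₁=-2.712, θ₂=-0.268, ω₂=-2.424
apply F[24]=+20.000 → step 25: x=0.560, v=3.460, θ₁=-0.125, ω₁=-3.055, θ₂=-0.317, ω₂=-2.457
apply F[25]=+20.000 → step 26: x=0.631, v=3.677, θ₁=-0.190, ω₁=-3.420, θ₂=-0.366, ω₂=-2.448
apply F[26]=+20.000 → step 27: x=0.707, v=3.884, θ₁=-0.262, ω₁=-3.795, θ₂=-0.415, ω₂=-2.402
apply F[27]=+20.000 → step 28: x=0.786, v=4.073, θ₁=-0.342, ω₁=-4.168, θ₂=-0.462, ω₂=-2.328
apply F[28]=+20.000 → step 29: x=0.869, v=4.237, θ₁=-0.429, ω₁=-4.522, θ₂=-0.508, ω₂=-2.248
apply F[29]=+20.000 → step 30: x=0.955, v=4.369, θ₁=-0.522, ω₁=-4.841, θ₂=-0.552, ω₂=-2.191
apply F[30]=+20.000 → step 31: x=1.044, v=4.465, θ₁=-0.622, ω₁=-5.113, θ₂=-0.596, ω₂=-2.189
apply F[31]=+20.000 → step 32: x=1.134, v=4.525, θ₁=-0.726, ω₁=-5.332, θ₂=-0.640, ω₂=-2.267
apply F[32]=+20.000 → step 33: x=1.225, v=4.550, θ₁=-0.835, ω₁=-5.502, θ₂=-0.687, ω₂=-2.444
apply F[33]=+20.000 → step 34: x=1.316, v=4.545, θ₁=-0.946, ω₁=-5.627, θ₂=-0.739, ω₂=-2.724
Max |angle| over trajectory = 0.946 rad = 54.2°.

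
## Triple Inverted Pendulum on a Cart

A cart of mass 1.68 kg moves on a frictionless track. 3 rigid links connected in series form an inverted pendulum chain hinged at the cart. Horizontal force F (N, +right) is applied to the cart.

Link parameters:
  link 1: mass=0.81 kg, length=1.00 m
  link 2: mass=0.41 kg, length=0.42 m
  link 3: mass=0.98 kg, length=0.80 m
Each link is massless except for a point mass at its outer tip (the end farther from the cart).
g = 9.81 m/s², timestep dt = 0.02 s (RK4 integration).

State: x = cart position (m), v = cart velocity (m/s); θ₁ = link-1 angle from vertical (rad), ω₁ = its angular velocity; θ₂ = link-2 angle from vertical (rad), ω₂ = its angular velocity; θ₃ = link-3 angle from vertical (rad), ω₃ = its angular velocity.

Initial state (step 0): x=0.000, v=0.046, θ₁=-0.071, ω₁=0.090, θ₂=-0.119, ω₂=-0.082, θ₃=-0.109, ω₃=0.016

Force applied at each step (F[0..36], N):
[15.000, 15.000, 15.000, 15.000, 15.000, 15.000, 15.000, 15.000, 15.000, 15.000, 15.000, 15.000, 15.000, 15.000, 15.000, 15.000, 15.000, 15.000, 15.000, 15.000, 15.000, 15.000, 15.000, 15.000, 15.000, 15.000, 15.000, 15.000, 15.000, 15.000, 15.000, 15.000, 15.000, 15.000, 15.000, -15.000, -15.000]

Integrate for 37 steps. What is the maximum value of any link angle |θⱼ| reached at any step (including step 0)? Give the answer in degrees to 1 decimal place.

Answer: 128.7°

Derivation:
apply F[0]=+15.000 → step 1: x=0.003, v=0.241, θ₁=-0.071, ω₁=-0.103, θ₂=-0.121, ω₂=-0.151, θ₃=-0.109, ω₃=0.025
apply F[1]=+15.000 → step 2: x=0.010, v=0.437, θ₁=-0.075, ω₁=-0.297, θ₂=-0.125, ω₂=-0.225, θ₃=-0.108, ω₃=0.036
apply F[2]=+15.000 → step 3: x=0.020, v=0.634, θ₁=-0.083, ω₁=-0.494, θ₂=-0.130, ω₂=-0.300, θ₃=-0.107, ω₃=0.051
apply F[3]=+15.000 → step 4: x=0.035, v=0.832, θ₁=-0.095, ω₁=-0.696, θ₂=-0.137, ω₂=-0.375, θ₃=-0.106, ω₃=0.070
apply F[4]=+15.000 → step 5: x=0.054, v=1.032, θ₁=-0.111, ω₁=-0.905, θ₂=-0.145, ω₂=-0.447, θ₃=-0.104, ω₃=0.094
apply F[5]=+15.000 → step 6: x=0.076, v=1.234, θ₁=-0.131, ω₁=-1.121, θ₂=-0.155, ω₂=-0.514, θ₃=-0.102, ω₃=0.123
apply F[6]=+15.000 → step 7: x=0.103, v=1.437, θ₁=-0.156, ω₁=-1.346, θ₂=-0.166, ω₂=-0.573, θ₃=-0.099, ω₃=0.156
apply F[7]=+15.000 → step 8: x=0.134, v=1.641, θ₁=-0.185, ω₁=-1.580, θ₂=-0.178, ω₂=-0.621, θ₃=-0.096, ω₃=0.191
apply F[8]=+15.000 → step 9: x=0.169, v=1.843, θ₁=-0.219, ω₁=-1.820, θ₂=-0.191, ω₂=-0.656, θ₃=-0.092, ω₃=0.224
apply F[9]=+15.000 → step 10: x=0.207, v=2.041, θ₁=-0.258, ω₁=-2.063, θ₂=-0.204, ω₂=-0.677, θ₃=-0.087, ω₃=0.252
apply F[10]=+15.000 → step 11: x=0.250, v=2.233, θ₁=-0.302, ω₁=-2.305, θ₂=-0.218, ω₂=-0.685, θ₃=-0.082, ω₃=0.270
apply F[11]=+15.000 → step 12: x=0.297, v=2.414, θ₁=-0.350, ω₁=-2.541, θ₂=-0.231, ω₂=-0.684, θ₃=-0.076, ω₃=0.273
apply F[12]=+15.000 → step 13: x=0.347, v=2.582, θ₁=-0.403, ω₁=-2.764, θ₂=-0.245, ω₂=-0.683, θ₃=-0.071, ω₃=0.258
apply F[13]=+15.000 → step 14: x=0.400, v=2.734, θ₁=-0.460, ω₁=-2.969, θ₂=-0.259, ω₂=-0.690, θ₃=-0.066, ω₃=0.221
apply F[14]=+15.000 → step 15: x=0.456, v=2.869, θ₁=-0.522, ω₁=-3.154, θ₂=-0.273, ω₂=-0.716, θ₃=-0.062, ω₃=0.163
apply F[15]=+15.000 → step 16: x=0.515, v=2.986, θ₁=-0.587, ω₁=-3.317, θ₂=-0.287, ω₂=-0.771, θ₃=-0.060, ω₃=0.085
apply F[16]=+15.000 → step 17: x=0.575, v=3.084, θ₁=-0.654, ω₁=-3.459, θ₂=-0.304, ω₂=-0.863, θ₃=-0.059, ω₃=-0.011
apply F[17]=+15.000 → step 18: x=0.638, v=3.166, θ₁=-0.725, ω₁=-3.580, θ₂=-0.322, ω₂=-0.994, θ₃=-0.060, ω₃=-0.123
apply F[18]=+15.000 → step 19: x=0.702, v=3.232, θ₁=-0.797, ω₁=-3.684, θ₂=-0.344, ω₂=-1.168, θ₃=-0.064, ω₃=-0.248
apply F[19]=+15.000 → step 20: x=0.767, v=3.282, θ₁=-0.872, ω₁=-3.773, θ₂=-0.369, ω₂=-1.382, θ₃=-0.070, ω₃=-0.386
apply F[20]=+15.000 → step 21: x=0.833, v=3.319, θ₁=-0.948, ω₁=-3.850, θ₂=-0.399, ω₂=-1.633, θ₃=-0.079, ω₃=-0.537
apply F[21]=+15.000 → step 22: x=0.900, v=3.342, θ₁=-1.026, ω₁=-3.916, θ₂=-0.435, ω₂=-1.916, θ₃=-0.092, ω₃=-0.702
apply F[22]=+15.000 → step 23: x=0.967, v=3.353, θ₁=-1.105, ω₁=-3.972, θ₂=-0.476, ω₂=-2.226, θ₃=-0.108, ω₃=-0.883
apply F[23]=+15.000 → step 24: x=1.034, v=3.352, θ₁=-1.185, ω₁=-4.019, θ₂=-0.524, ω₂=-2.554, θ₃=-0.127, ω₃=-1.083
apply F[24]=+15.000 → step 25: x=1.101, v=3.338, θ₁=-1.266, ω₁=-4.058, θ₂=-0.578, ω₂=-2.894, θ₃=-0.151, ω₃=-1.306
apply F[25]=+15.000 → step 26: x=1.167, v=3.313, θ₁=-1.347, ω₁=-4.089, θ₂=-0.640, ω₂=-3.236, θ₃=-0.180, ω₃=-1.557
apply F[26]=+15.000 → step 27: x=1.233, v=3.276, θ₁=-1.429, ω₁=-4.112, θ₂=-0.708, ω₂=-3.570, θ₃=-0.214, ω₃=-1.841
apply F[27]=+15.000 → step 28: x=1.298, v=3.229, θ₁=-1.511, ω₁=-4.126, θ₂=-0.782, ω₂=-3.886, θ₃=-0.254, ω₃=-2.161
apply F[28]=+15.000 → step 29: x=1.362, v=3.171, θ₁=-1.594, ω₁=-4.132, θ₂=-0.863, ω₂=-4.172, θ₃=-0.300, ω₃=-2.525
apply F[29]=+15.000 → step 30: x=1.425, v=3.103, θ₁=-1.677, ω₁=-4.130, θ₂=-0.949, ω₂=-4.415, θ₃=-0.355, ω₃=-2.935
apply F[30]=+15.000 → step 31: x=1.486, v=3.026, θ₁=-1.759, ω₁=-4.118, θ₂=-1.039, ω₂=-4.600, θ₃=-0.418, ω₃=-3.397
apply F[31]=+15.000 → step 32: x=1.546, v=2.939, θ₁=-1.841, ω₁=-4.098, θ₂=-1.133, ω₂=-4.712, θ₃=-0.491, ω₃=-3.912
apply F[32]=+15.000 → step 33: x=1.604, v=2.844, θ₁=-1.923, ω₁=-4.066, θ₂=-1.227, ω₂=-4.731, θ₃=-0.575, ω₃=-4.483
apply F[33]=+15.000 → step 34: x=1.660, v=2.742, θ₁=-2.004, ω₁=-4.020, θ₂=-1.321, ω₂=-4.641, θ₃=-0.671, ω₃=-5.111
apply F[34]=+15.000 → step 35: x=1.713, v=2.632, θ₁=-2.084, ω₁=-3.954, θ₂=-1.412, ω₂=-4.427, θ₃=-0.780, ω₃=-5.797
apply F[35]=-15.000 → step 36: x=1.762, v=2.274, θ₁=-2.164, ω₁=-4.057, θ₂=-1.495, ω₂=-3.867, θ₃=-0.901, ω₃=-6.374
apply F[36]=-15.000 → step 37: x=1.804, v=1.895, θ₁=-2.246, ω₁=-4.145, θ₂=-1.566, ω₂=-3.285, θ₃=-1.035, ω₃=-7.000
Max |angle| over trajectory = 2.246 rad = 128.7°.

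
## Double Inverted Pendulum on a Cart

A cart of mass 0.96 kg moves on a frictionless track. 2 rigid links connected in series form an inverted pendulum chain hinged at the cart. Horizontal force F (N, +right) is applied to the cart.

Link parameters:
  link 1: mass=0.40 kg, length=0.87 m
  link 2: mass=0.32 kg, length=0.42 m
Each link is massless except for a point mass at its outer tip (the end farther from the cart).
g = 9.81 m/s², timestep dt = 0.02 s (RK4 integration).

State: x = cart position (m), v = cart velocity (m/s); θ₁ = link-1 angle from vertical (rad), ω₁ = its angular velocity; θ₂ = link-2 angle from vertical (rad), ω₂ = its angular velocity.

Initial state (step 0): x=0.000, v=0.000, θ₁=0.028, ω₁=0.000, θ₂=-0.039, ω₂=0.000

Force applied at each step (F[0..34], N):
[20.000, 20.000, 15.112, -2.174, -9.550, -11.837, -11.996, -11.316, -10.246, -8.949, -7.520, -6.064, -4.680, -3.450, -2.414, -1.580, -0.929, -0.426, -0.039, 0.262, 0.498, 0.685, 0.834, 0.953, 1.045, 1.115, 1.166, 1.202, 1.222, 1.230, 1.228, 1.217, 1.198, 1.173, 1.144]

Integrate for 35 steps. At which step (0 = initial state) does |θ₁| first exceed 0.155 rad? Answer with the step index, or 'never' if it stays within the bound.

Answer: never

Derivation:
apply F[0]=+20.000 → step 1: x=0.004, v=0.413, θ₁=0.023, ω₁=-0.456, θ₂=-0.040, ω₂=-0.058
apply F[1]=+20.000 → step 2: x=0.017, v=0.827, θ₁=0.010, ω₁=-0.917, θ₂=-0.041, ω₂=-0.106
apply F[2]=+15.112 → step 3: x=0.036, v=1.142, θ₁=-0.012, ω₁=-1.273, θ₂=-0.044, ω₂=-0.137
apply F[3]=-2.174 → step 4: x=0.059, v=1.099, θ₁=-0.037, ω₁=-1.227, θ₂=-0.047, ω₂=-0.152
apply F[4]=-9.550 → step 5: x=0.079, v=0.907, θ₁=-0.060, ω₁=-1.017, θ₂=-0.050, ω₂=-0.152
apply F[5]=-11.837 → step 6: x=0.094, v=0.671, θ₁=-0.077, ω₁=-0.765, θ₂=-0.053, ω₂=-0.136
apply F[6]=-11.996 → step 7: x=0.105, v=0.434, θ₁=-0.090, ω₁=-0.518, θ₂=-0.055, ω₂=-0.109
apply F[7]=-11.316 → step 8: x=0.112, v=0.213, θ₁=-0.098, ω₁=-0.295, θ₂=-0.057, ω₂=-0.074
apply F[8]=-10.246 → step 9: x=0.114, v=0.016, θ₁=-0.102, ω₁=-0.100, θ₂=-0.058, ω₂=-0.035
apply F[9]=-8.949 → step 10: x=0.113, v=-0.154, θ₁=-0.103, ω₁=0.063, θ₂=-0.058, ω₂=0.006
apply F[10]=-7.520 → step 11: x=0.108, v=-0.295, θ₁=-0.100, ω₁=0.192, θ₂=-0.058, ω₂=0.044
apply F[11]=-6.064 → step 12: x=0.101, v=-0.406, θ₁=-0.095, ω₁=0.290, θ₂=-0.057, ω₂=0.080
apply F[12]=-4.680 → step 13: x=0.092, v=-0.490, θ₁=-0.089, ω₁=0.358, θ₂=-0.055, ω₂=0.112
apply F[13]=-3.450 → step 14: x=0.082, v=-0.549, θ₁=-0.081, ω₁=0.401, θ₂=-0.052, ω₂=0.138
apply F[14]=-2.414 → step 15: x=0.071, v=-0.588, θ₁=-0.073, ω₁=0.424, θ₂=-0.049, ω₂=0.160
apply F[15]=-1.580 → step 16: x=0.059, v=-0.611, θ₁=-0.064, ω₁=0.431, θ₂=-0.046, ω₂=0.178
apply F[16]=-0.929 → step 17: x=0.046, v=-0.622, θ₁=-0.056, ω₁=0.427, θ₂=-0.042, ω₂=0.191
apply F[17]=-0.426 → step 18: x=0.034, v=-0.623, θ₁=-0.047, ω₁=0.415, θ₂=-0.038, ω₂=0.201
apply F[18]=-0.039 → step 19: x=0.021, v=-0.618, θ₁=-0.039, ω₁=0.397, θ₂=-0.034, ω₂=0.207
apply F[19]=+0.262 → step 20: x=0.009, v=-0.607, θ₁=-0.032, ω₁=0.377, θ₂=-0.030, ω₂=0.210
apply F[20]=+0.498 → step 21: x=-0.003, v=-0.593, θ₁=-0.024, ω₁=0.354, θ₂=-0.026, ω₂=0.210
apply F[21]=+0.685 → step 22: x=-0.014, v=-0.575, θ₁=-0.017, ω₁=0.330, θ₂=-0.021, ω₂=0.208
apply F[22]=+0.834 → step 23: x=-0.026, v=-0.556, θ₁=-0.011, ω₁=0.305, θ₂=-0.017, ω₂=0.203
apply F[23]=+0.953 → step 24: x=-0.037, v=-0.535, θ₁=-0.005, ω₁=0.280, θ₂=-0.013, ω₂=0.197
apply F[24]=+1.045 → step 25: x=-0.047, v=-0.513, θ₁=0.000, ω₁=0.256, θ₂=-0.009, ω₂=0.190
apply F[25]=+1.115 → step 26: x=-0.057, v=-0.490, θ₁=0.005, ω₁=0.232, θ₂=-0.006, ω₂=0.181
apply F[26]=+1.166 → step 27: x=-0.067, v=-0.467, θ₁=0.009, ω₁=0.209, θ₂=-0.002, ω₂=0.172
apply F[27]=+1.202 → step 28: x=-0.076, v=-0.443, θ₁=0.013, ω₁=0.187, θ₂=0.001, ω₂=0.162
apply F[28]=+1.222 → step 29: x=-0.084, v=-0.420, θ₁=0.017, ω₁=0.166, θ₂=0.004, ω₂=0.152
apply F[29]=+1.230 → step 30: x=-0.093, v=-0.397, θ₁=0.020, ω₁=0.146, θ₂=0.007, ω₂=0.141
apply F[30]=+1.228 → step 31: x=-0.100, v=-0.375, θ₁=0.023, ω₁=0.127, θ₂=0.010, ω₂=0.130
apply F[31]=+1.217 → step 32: x=-0.108, v=-0.353, θ₁=0.025, ω₁=0.110, θ₂=0.012, ω₂=0.119
apply F[32]=+1.198 → step 33: x=-0.114, v=-0.332, θ₁=0.027, ω₁=0.094, θ₂=0.015, ω₂=0.109
apply F[33]=+1.173 → step 34: x=-0.121, v=-0.312, θ₁=0.029, ω₁=0.079, θ₂=0.017, ω₂=0.098
apply F[34]=+1.144 → step 35: x=-0.127, v=-0.292, θ₁=0.030, ω₁=0.066, θ₂=0.019, ω₂=0.088
max |θ₁| = 0.103 ≤ 0.155 over all 36 states.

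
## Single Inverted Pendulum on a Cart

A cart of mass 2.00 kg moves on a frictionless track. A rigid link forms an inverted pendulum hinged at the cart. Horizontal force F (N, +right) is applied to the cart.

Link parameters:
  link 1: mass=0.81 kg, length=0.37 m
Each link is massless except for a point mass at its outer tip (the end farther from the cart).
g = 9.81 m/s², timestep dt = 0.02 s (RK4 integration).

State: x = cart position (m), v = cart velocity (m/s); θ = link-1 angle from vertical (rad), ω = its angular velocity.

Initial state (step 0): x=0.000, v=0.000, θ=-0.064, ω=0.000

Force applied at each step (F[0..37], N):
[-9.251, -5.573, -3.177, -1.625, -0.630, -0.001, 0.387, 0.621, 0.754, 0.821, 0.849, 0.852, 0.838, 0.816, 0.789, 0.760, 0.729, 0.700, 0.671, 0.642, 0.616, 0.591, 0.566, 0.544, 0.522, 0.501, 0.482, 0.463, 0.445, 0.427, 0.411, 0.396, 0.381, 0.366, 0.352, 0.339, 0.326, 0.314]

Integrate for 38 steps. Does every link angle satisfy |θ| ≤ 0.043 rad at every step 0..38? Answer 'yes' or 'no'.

Answer: no

Derivation:
apply F[0]=-9.251 → step 1: x=-0.001, v=-0.087, θ=-0.062, ω=0.202
apply F[1]=-5.573 → step 2: x=-0.003, v=-0.138, θ=-0.057, ω=0.308
apply F[2]=-3.177 → step 3: x=-0.006, v=-0.166, θ=-0.050, ω=0.354
apply F[3]=-1.625 → step 4: x=-0.010, v=-0.178, θ=-0.043, ω=0.363
apply F[4]=-0.630 → step 5: x=-0.013, v=-0.182, θ=-0.036, ω=0.350
apply F[5]=-0.001 → step 6: x=-0.017, v=-0.179, θ=-0.029, ω=0.326
apply F[6]=+0.387 → step 7: x=-0.020, v=-0.173, θ=-0.023, ω=0.296
apply F[7]=+0.621 → step 8: x=-0.024, v=-0.165, θ=-0.017, ω=0.265
apply F[8]=+0.754 → step 9: x=-0.027, v=-0.156, θ=-0.012, ω=0.233
apply F[9]=+0.821 → step 10: x=-0.030, v=-0.147, θ=-0.008, ω=0.203
apply F[10]=+0.849 → step 11: x=-0.033, v=-0.138, θ=-0.004, ω=0.176
apply F[11]=+0.852 → step 12: x=-0.036, v=-0.130, θ=-0.001, ω=0.151
apply F[12]=+0.838 → step 13: x=-0.038, v=-0.121, θ=0.002, ω=0.128
apply F[13]=+0.816 → step 14: x=-0.040, v=-0.113, θ=0.004, ω=0.109
apply F[14]=+0.789 → step 15: x=-0.043, v=-0.106, θ=0.006, ω=0.091
apply F[15]=+0.760 → step 16: x=-0.045, v=-0.099, θ=0.008, ω=0.076
apply F[16]=+0.729 → step 17: x=-0.047, v=-0.092, θ=0.009, ω=0.062
apply F[17]=+0.700 → step 18: x=-0.048, v=-0.086, θ=0.010, ω=0.051
apply F[18]=+0.671 → step 19: x=-0.050, v=-0.080, θ=0.011, ω=0.041
apply F[19]=+0.642 → step 20: x=-0.052, v=-0.075, θ=0.012, ω=0.032
apply F[20]=+0.616 → step 21: x=-0.053, v=-0.070, θ=0.012, ω=0.024
apply F[21]=+0.591 → step 22: x=-0.054, v=-0.065, θ=0.013, ω=0.018
apply F[22]=+0.566 → step 23: x=-0.056, v=-0.060, θ=0.013, ω=0.012
apply F[23]=+0.544 → step 24: x=-0.057, v=-0.056, θ=0.013, ω=0.007
apply F[24]=+0.522 → step 25: x=-0.058, v=-0.052, θ=0.013, ω=0.003
apply F[25]=+0.501 → step 26: x=-0.059, v=-0.048, θ=0.014, ω=-0.000
apply F[26]=+0.482 → step 27: x=-0.060, v=-0.044, θ=0.013, ω=-0.003
apply F[27]=+0.463 → step 28: x=-0.061, v=-0.040, θ=0.013, ω=-0.006
apply F[28]=+0.445 → step 29: x=-0.061, v=-0.037, θ=0.013, ω=-0.008
apply F[29]=+0.427 → step 30: x=-0.062, v=-0.034, θ=0.013, ω=-0.010
apply F[30]=+0.411 → step 31: x=-0.063, v=-0.031, θ=0.013, ω=-0.011
apply F[31]=+0.396 → step 32: x=-0.063, v=-0.028, θ=0.013, ω=-0.012
apply F[32]=+0.381 → step 33: x=-0.064, v=-0.025, θ=0.012, ω=-0.013
apply F[33]=+0.366 → step 34: x=-0.064, v=-0.022, θ=0.012, ω=-0.014
apply F[34]=+0.352 → step 35: x=-0.065, v=-0.020, θ=0.012, ω=-0.015
apply F[35]=+0.339 → step 36: x=-0.065, v=-0.017, θ=0.012, ω=-0.015
apply F[36]=+0.326 → step 37: x=-0.065, v=-0.015, θ=0.011, ω=-0.015
apply F[37]=+0.314 → step 38: x=-0.066, v=-0.012, θ=0.011, ω=-0.016
Max |angle| over trajectory = 0.064 rad; bound = 0.043 → exceeded.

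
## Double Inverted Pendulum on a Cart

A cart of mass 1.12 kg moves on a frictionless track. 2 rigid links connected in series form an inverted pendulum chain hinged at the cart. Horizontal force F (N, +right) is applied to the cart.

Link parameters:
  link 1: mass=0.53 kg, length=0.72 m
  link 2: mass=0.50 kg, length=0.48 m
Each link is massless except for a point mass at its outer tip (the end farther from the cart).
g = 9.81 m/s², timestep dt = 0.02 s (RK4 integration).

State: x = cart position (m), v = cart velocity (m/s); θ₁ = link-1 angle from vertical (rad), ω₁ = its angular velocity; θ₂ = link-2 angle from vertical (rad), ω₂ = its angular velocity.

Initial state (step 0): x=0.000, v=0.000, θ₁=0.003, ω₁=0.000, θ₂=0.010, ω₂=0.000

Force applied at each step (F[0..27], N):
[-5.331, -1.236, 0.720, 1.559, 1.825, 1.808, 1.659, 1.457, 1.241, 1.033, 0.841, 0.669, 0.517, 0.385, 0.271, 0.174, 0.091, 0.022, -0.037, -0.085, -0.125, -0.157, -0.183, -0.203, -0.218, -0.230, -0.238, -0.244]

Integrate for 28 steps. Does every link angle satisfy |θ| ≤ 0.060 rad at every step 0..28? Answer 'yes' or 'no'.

Answer: yes

Derivation:
apply F[0]=-5.331 → step 1: x=-0.001, v=-0.096, θ₁=0.004, ω₁=0.132, θ₂=0.010, ω₂=0.005
apply F[1]=-1.236 → step 2: x=-0.003, v=-0.119, θ₁=0.007, ω₁=0.165, θ₂=0.010, ω₂=0.009
apply F[2]=+0.720 → step 3: x=-0.005, v=-0.108, θ₁=0.010, ω₁=0.151, θ₂=0.010, ω₂=0.010
apply F[3]=+1.559 → step 4: x=-0.007, v=-0.082, θ₁=0.013, ω₁=0.119, θ₂=0.011, ω₂=0.009
apply F[4]=+1.825 → step 5: x=-0.009, v=-0.052, θ₁=0.015, ω₁=0.082, θ₂=0.011, ω₂=0.006
apply F[5]=+1.808 → step 6: x=-0.009, v=-0.023, θ₁=0.016, ω₁=0.047, θ₂=0.011, ω₂=0.002
apply F[6]=+1.659 → step 7: x=-0.010, v=0.004, θ₁=0.017, ω₁=0.016, θ₂=0.011, ω₂=-0.003
apply F[7]=+1.457 → step 8: x=-0.009, v=0.027, θ₁=0.017, ω₁=-0.009, θ₂=0.011, ω₂=-0.008
apply F[8]=+1.241 → step 9: x=-0.008, v=0.046, θ₁=0.017, ω₁=-0.029, θ₂=0.010, ω₂=-0.013
apply F[9]=+1.033 → step 10: x=-0.007, v=0.062, θ₁=0.016, ω₁=-0.045, θ₂=0.010, ω₂=-0.018
apply F[10]=+0.841 → step 11: x=-0.006, v=0.074, θ₁=0.015, ω₁=-0.056, θ₂=0.010, ω₂=-0.023
apply F[11]=+0.669 → step 12: x=-0.004, v=0.083, θ₁=0.014, ω₁=-0.064, θ₂=0.009, ω₂=-0.026
apply F[12]=+0.517 → step 13: x=-0.003, v=0.090, θ₁=0.012, ω₁=-0.069, θ₂=0.009, ω₂=-0.030
apply F[13]=+0.385 → step 14: x=-0.001, v=0.095, θ₁=0.011, ω₁=-0.071, θ₂=0.008, ω₂=-0.032
apply F[14]=+0.271 → step 15: x=0.001, v=0.098, θ₁=0.010, ω₁=-0.072, θ₂=0.007, ω₂=-0.035
apply F[15]=+0.174 → step 16: x=0.003, v=0.099, θ₁=0.008, ω₁=-0.071, θ₂=0.007, ω₂=-0.036
apply F[16]=+0.091 → step 17: x=0.005, v=0.099, θ₁=0.007, ω₁=-0.069, θ₂=0.006, ω₂=-0.037
apply F[17]=+0.022 → step 18: x=0.007, v=0.099, θ₁=0.005, ω₁=-0.066, θ₂=0.005, ω₂=-0.037
apply F[18]=-0.037 → step 19: x=0.009, v=0.097, θ₁=0.004, ω₁=-0.063, θ₂=0.004, ω₂=-0.037
apply F[19]=-0.085 → step 20: x=0.011, v=0.095, θ₁=0.003, ω₁=-0.059, θ₂=0.004, ω₂=-0.037
apply F[20]=-0.125 → step 21: x=0.013, v=0.092, θ₁=0.002, ω₁=-0.055, θ₂=0.003, ω₂=-0.036
apply F[21]=-0.157 → step 22: x=0.015, v=0.089, θ₁=0.001, ω₁=-0.051, θ₂=0.002, ω₂=-0.035
apply F[22]=-0.183 → step 23: x=0.016, v=0.086, θ₁=-0.000, ω₁=-0.046, θ₂=0.002, ω₂=-0.034
apply F[23]=-0.203 → step 24: x=0.018, v=0.082, θ₁=-0.001, ω₁=-0.042, θ₂=0.001, ω₂=-0.032
apply F[24]=-0.218 → step 25: x=0.020, v=0.079, θ₁=-0.002, ω₁=-0.038, θ₂=0.000, ω₂=-0.031
apply F[25]=-0.230 → step 26: x=0.021, v=0.075, θ₁=-0.003, ω₁=-0.034, θ₂=-0.000, ω₂=-0.029
apply F[26]=-0.238 → step 27: x=0.023, v=0.071, θ₁=-0.003, ω₁=-0.030, θ₂=-0.001, ω₂=-0.027
apply F[27]=-0.244 → step 28: x=0.024, v=0.068, θ₁=-0.004, ω₁=-0.027, θ₂=-0.001, ω₂=-0.025
Max |angle| over trajectory = 0.017 rad; bound = 0.060 → within bound.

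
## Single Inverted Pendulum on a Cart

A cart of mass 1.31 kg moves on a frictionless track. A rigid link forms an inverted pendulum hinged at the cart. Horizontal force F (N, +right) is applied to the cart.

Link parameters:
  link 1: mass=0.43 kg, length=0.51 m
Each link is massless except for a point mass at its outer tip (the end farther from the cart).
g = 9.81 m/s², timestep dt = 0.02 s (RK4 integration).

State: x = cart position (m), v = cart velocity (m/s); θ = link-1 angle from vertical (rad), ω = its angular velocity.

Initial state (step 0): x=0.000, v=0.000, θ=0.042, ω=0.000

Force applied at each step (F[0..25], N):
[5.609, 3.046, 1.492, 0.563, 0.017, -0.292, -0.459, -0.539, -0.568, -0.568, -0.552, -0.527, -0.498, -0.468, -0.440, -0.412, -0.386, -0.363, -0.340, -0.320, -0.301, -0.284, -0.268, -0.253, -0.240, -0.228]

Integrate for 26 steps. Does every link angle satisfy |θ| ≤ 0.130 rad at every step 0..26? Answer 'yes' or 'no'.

Answer: yes

Derivation:
apply F[0]=+5.609 → step 1: x=0.001, v=0.083, θ=0.041, ω=-0.146
apply F[1]=+3.046 → step 2: x=0.003, v=0.127, θ=0.037, ω=-0.218
apply F[2]=+1.492 → step 3: x=0.006, v=0.147, θ=0.032, ω=-0.245
apply F[3]=+0.563 → step 4: x=0.009, v=0.154, θ=0.027, ω=-0.246
apply F[4]=+0.017 → step 5: x=0.012, v=0.153, θ=0.023, ω=-0.234
apply F[5]=-0.292 → step 6: x=0.015, v=0.147, θ=0.018, ω=-0.215
apply F[6]=-0.459 → step 7: x=0.018, v=0.139, θ=0.014, ω=-0.193
apply F[7]=-0.539 → step 8: x=0.020, v=0.130, θ=0.010, ω=-0.171
apply F[8]=-0.568 → step 9: x=0.023, v=0.121, θ=0.007, ω=-0.149
apply F[9]=-0.568 → step 10: x=0.025, v=0.112, θ=0.004, ω=-0.129
apply F[10]=-0.552 → step 11: x=0.027, v=0.103, θ=0.002, ω=-0.111
apply F[11]=-0.527 → step 12: x=0.029, v=0.095, θ=-0.000, ω=-0.095
apply F[12]=-0.498 → step 13: x=0.031, v=0.087, θ=-0.002, ω=-0.080
apply F[13]=-0.468 → step 14: x=0.033, v=0.080, θ=-0.003, ω=-0.068
apply F[14]=-0.440 → step 15: x=0.034, v=0.074, θ=-0.005, ω=-0.057
apply F[15]=-0.412 → step 16: x=0.036, v=0.068, θ=-0.006, ω=-0.047
apply F[16]=-0.386 → step 17: x=0.037, v=0.063, θ=-0.006, ω=-0.038
apply F[17]=-0.363 → step 18: x=0.038, v=0.057, θ=-0.007, ω=-0.031
apply F[18]=-0.340 → step 19: x=0.039, v=0.053, θ=-0.008, ω=-0.025
apply F[19]=-0.320 → step 20: x=0.040, v=0.048, θ=-0.008, ω=-0.019
apply F[20]=-0.301 → step 21: x=0.041, v=0.044, θ=-0.008, ω=-0.014
apply F[21]=-0.284 → step 22: x=0.042, v=0.040, θ=-0.009, ω=-0.010
apply F[22]=-0.268 → step 23: x=0.043, v=0.037, θ=-0.009, ω=-0.007
apply F[23]=-0.253 → step 24: x=0.044, v=0.034, θ=-0.009, ω=-0.004
apply F[24]=-0.240 → step 25: x=0.044, v=0.031, θ=-0.009, ω=-0.001
apply F[25]=-0.228 → step 26: x=0.045, v=0.028, θ=-0.009, ω=0.001
Max |angle| over trajectory = 0.042 rad; bound = 0.130 → within bound.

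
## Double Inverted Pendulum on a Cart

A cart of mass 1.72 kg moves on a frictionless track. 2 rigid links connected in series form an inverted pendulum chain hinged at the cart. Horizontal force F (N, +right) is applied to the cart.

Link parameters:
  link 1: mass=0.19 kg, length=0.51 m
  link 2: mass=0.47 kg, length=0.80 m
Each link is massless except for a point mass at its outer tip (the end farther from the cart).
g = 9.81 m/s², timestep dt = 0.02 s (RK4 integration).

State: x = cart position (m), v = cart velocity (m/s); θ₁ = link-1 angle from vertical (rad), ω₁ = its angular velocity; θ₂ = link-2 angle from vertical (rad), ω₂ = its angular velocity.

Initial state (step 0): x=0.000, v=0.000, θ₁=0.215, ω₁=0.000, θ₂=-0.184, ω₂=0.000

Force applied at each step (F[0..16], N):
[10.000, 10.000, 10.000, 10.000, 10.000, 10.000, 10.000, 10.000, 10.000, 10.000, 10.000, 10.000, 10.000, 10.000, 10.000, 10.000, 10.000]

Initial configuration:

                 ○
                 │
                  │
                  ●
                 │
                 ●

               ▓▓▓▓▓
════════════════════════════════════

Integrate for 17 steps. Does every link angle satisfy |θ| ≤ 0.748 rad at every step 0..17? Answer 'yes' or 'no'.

apply F[0]=+10.000 → step 1: x=0.001, v=0.104, θ₁=0.217, ω₁=0.154, θ₂=-0.187, ω₂=-0.263
apply F[1]=+10.000 → step 2: x=0.004, v=0.207, θ₁=0.221, ω₁=0.307, θ₂=-0.195, ω₂=-0.525
apply F[2]=+10.000 → step 3: x=0.009, v=0.311, θ₁=0.229, ω₁=0.457, θ₂=-0.208, ω₂=-0.788
apply F[3]=+10.000 → step 4: x=0.017, v=0.415, θ₁=0.239, ω₁=0.603, θ₂=-0.226, ω₂=-1.050
apply F[4]=+10.000 → step 5: x=0.026, v=0.519, θ₁=0.253, ω₁=0.740, θ₂=-0.250, ω₂=-1.309
apply F[5]=+10.000 → step 6: x=0.037, v=0.624, θ₁=0.269, ω₁=0.864, θ₂=-0.278, ω₂=-1.563
apply F[6]=+10.000 → step 7: x=0.051, v=0.729, θ₁=0.287, ω₁=0.969, θ₂=-0.312, ω₂=-1.810
apply F[7]=+10.000 → step 8: x=0.067, v=0.835, θ₁=0.308, ω₁=1.050, θ₂=-0.351, ω₂=-2.049
apply F[8]=+10.000 → step 9: x=0.084, v=0.941, θ₁=0.329, ω₁=1.103, θ₂=-0.394, ω₂=-2.279
apply F[9]=+10.000 → step 10: x=0.104, v=1.048, θ₁=0.351, ω₁=1.126, θ₂=-0.442, ω₂=-2.500
apply F[10]=+10.000 → step 11: x=0.126, v=1.155, θ₁=0.374, ω₁=1.114, θ₂=-0.494, ω₂=-2.714
apply F[11]=+10.000 → step 12: x=0.150, v=1.263, θ₁=0.396, ω₁=1.067, θ₂=-0.550, ω₂=-2.922
apply F[12]=+10.000 → step 13: x=0.177, v=1.370, θ₁=0.416, ω₁=0.981, θ₂=-0.611, ω₂=-3.128
apply F[13]=+10.000 → step 14: x=0.205, v=1.478, θ₁=0.435, ω₁=0.854, θ₂=-0.675, ω₂=-3.334
apply F[14]=+10.000 → step 15: x=0.236, v=1.586, θ₁=0.450, ω₁=0.683, θ₂=-0.744, ω₂=-3.544
apply F[15]=+10.000 → step 16: x=0.269, v=1.693, θ₁=0.462, ω₁=0.461, θ₂=-0.817, ω₂=-3.762
apply F[16]=+10.000 → step 17: x=0.304, v=1.800, θ₁=0.468, ω₁=0.184, θ₂=-0.895, ω₂=-3.990
Max |angle| over trajectory = 0.895 rad; bound = 0.748 → exceeded.

Answer: no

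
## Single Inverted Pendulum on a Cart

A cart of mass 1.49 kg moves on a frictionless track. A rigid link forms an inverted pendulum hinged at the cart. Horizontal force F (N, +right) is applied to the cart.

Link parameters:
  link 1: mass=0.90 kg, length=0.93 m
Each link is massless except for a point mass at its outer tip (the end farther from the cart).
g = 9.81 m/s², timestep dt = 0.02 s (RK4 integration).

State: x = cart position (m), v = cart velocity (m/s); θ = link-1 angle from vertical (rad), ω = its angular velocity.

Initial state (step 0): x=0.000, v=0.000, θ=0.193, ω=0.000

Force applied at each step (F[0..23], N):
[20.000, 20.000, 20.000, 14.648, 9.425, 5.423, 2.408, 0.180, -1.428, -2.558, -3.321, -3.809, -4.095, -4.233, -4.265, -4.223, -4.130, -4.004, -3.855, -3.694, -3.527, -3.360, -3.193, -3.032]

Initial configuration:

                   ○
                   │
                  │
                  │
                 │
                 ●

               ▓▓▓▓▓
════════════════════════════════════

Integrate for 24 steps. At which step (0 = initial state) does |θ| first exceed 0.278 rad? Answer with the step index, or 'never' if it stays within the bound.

apply F[0]=+20.000 → step 1: x=0.002, v=0.241, θ=0.191, ω=-0.214
apply F[1]=+20.000 → step 2: x=0.010, v=0.483, θ=0.184, ω=-0.430
apply F[2]=+20.000 → step 3: x=0.022, v=0.726, θ=0.174, ω=-0.650
apply F[3]=+14.648 → step 4: x=0.038, v=0.902, θ=0.159, ω=-0.801
apply F[4]=+9.425 → step 5: x=0.057, v=1.010, θ=0.142, ω=-0.885
apply F[5]=+5.423 → step 6: x=0.078, v=1.068, θ=0.124, ω=-0.918
apply F[6]=+2.408 → step 7: x=0.099, v=1.088, θ=0.106, ω=-0.915
apply F[7]=+0.180 → step 8: x=0.121, v=1.080, θ=0.088, ω=-0.886
apply F[8]=-1.428 → step 9: x=0.142, v=1.052, θ=0.071, ω=-0.840
apply F[9]=-2.558 → step 10: x=0.163, v=1.011, θ=0.054, ω=-0.782
apply F[10]=-3.321 → step 11: x=0.183, v=0.961, θ=0.039, ω=-0.719
apply F[11]=-3.809 → step 12: x=0.201, v=0.906, θ=0.026, ω=-0.653
apply F[12]=-4.095 → step 13: x=0.219, v=0.849, θ=0.013, ω=-0.588
apply F[13]=-4.233 → step 14: x=0.235, v=0.791, θ=0.002, ω=-0.524
apply F[14]=-4.265 → step 15: x=0.251, v=0.734, θ=-0.008, ω=-0.463
apply F[15]=-4.223 → step 16: x=0.265, v=0.679, θ=-0.016, ω=-0.406
apply F[16]=-4.130 → step 17: x=0.278, v=0.626, θ=-0.024, ω=-0.354
apply F[17]=-4.004 → step 18: x=0.290, v=0.576, θ=-0.030, ω=-0.305
apply F[18]=-3.855 → step 19: x=0.301, v=0.528, θ=-0.036, ω=-0.261
apply F[19]=-3.694 → step 20: x=0.311, v=0.483, θ=-0.041, ω=-0.221
apply F[20]=-3.527 → step 21: x=0.320, v=0.441, θ=-0.045, ω=-0.184
apply F[21]=-3.360 → step 22: x=0.329, v=0.401, θ=-0.048, ω=-0.152
apply F[22]=-3.193 → step 23: x=0.336, v=0.364, θ=-0.051, ω=-0.122
apply F[23]=-3.032 → step 24: x=0.343, v=0.330, θ=-0.053, ω=-0.096
max |θ| = 0.193 ≤ 0.278 over all 25 states.

Answer: never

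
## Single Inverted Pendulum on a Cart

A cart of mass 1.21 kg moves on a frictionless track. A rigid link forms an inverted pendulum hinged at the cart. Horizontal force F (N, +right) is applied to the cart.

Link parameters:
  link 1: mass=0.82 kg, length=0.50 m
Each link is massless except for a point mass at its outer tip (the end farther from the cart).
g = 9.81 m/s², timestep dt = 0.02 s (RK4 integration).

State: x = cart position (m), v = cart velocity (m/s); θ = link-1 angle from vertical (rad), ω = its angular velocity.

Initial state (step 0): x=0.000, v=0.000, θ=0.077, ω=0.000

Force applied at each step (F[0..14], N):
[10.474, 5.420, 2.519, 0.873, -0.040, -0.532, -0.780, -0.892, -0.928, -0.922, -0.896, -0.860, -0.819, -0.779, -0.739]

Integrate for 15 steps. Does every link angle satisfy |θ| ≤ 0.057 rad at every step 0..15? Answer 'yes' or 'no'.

apply F[0]=+10.474 → step 1: x=0.002, v=0.162, θ=0.074, ω=-0.294
apply F[1]=+5.420 → step 2: x=0.006, v=0.242, θ=0.067, ω=-0.426
apply F[2]=+2.519 → step 3: x=0.011, v=0.276, θ=0.058, ω=-0.468
apply F[3]=+0.873 → step 4: x=0.016, v=0.283, θ=0.049, ω=-0.462
apply F[4]=-0.040 → step 5: x=0.022, v=0.277, θ=0.040, ω=-0.432
apply F[5]=-0.532 → step 6: x=0.027, v=0.263, θ=0.031, ω=-0.391
apply F[6]=-0.780 → step 7: x=0.033, v=0.247, θ=0.024, ω=-0.347
apply F[7]=-0.892 → step 8: x=0.037, v=0.229, θ=0.018, ω=-0.304
apply F[8]=-0.928 → step 9: x=0.042, v=0.212, θ=0.012, ω=-0.264
apply F[9]=-0.922 → step 10: x=0.046, v=0.195, θ=0.007, ω=-0.227
apply F[10]=-0.896 → step 11: x=0.050, v=0.180, θ=0.003, ω=-0.194
apply F[11]=-0.860 → step 12: x=0.053, v=0.166, θ=-0.001, ω=-0.165
apply F[12]=-0.819 → step 13: x=0.056, v=0.152, θ=-0.004, ω=-0.139
apply F[13]=-0.779 → step 14: x=0.059, v=0.140, θ=-0.006, ω=-0.117
apply F[14]=-0.739 → step 15: x=0.062, v=0.129, θ=-0.008, ω=-0.097
Max |angle| over trajectory = 0.077 rad; bound = 0.057 → exceeded.

Answer: no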